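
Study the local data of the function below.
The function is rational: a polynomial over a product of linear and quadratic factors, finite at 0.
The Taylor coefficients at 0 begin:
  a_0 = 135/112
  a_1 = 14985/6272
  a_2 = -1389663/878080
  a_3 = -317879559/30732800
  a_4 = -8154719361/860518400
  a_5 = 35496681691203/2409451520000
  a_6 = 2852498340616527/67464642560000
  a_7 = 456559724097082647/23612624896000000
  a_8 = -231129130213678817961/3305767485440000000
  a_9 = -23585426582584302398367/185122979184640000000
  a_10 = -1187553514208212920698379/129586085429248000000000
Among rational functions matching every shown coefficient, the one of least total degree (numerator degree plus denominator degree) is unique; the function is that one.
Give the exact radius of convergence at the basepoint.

The radius of convergence is (1/3)*sqrt(6).

No rational of total degree below 9 reproduces all 11 coefficients; solving the [1/8] Pade equations on them gives f(χ) = (5/7 - 3*χ/8)/((χ**2 - 7*χ/10 + 2/3)**3*(χ**2 + 9*χ/7 + 2)), whose expansion matches every shown term.
Denominator factor (χ**2 + 9*χ/7 + 2): discriminant -311/49, complex-conjugate roots (-9/14) + ((1/14)*sqrt(311))*i and (-9/14) - ((1/14)*sqrt(311))*i; poles of order 1, moduli sqrt(2) and sqrt(2).
Denominator factor (χ**2 - 7*χ/10 + 2/3)^3: discriminant -653/300, complex-conjugate roots (7/20) + ((1/60)*sqrt(1959))*i and (7/20) - ((1/60)*sqrt(1959))*i; poles of order 3, moduli (1/3)*sqrt(6) and (1/3)*sqrt(6).
The radius of convergence is the smallest modulus among the singular points: (1/3)*sqrt(6).


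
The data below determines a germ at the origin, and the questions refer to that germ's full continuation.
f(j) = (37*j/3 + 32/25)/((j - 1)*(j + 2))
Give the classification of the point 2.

The point is a regular point.

Denominator factors: j + 2 = 4 at j = 2; j - 1 = 1 at j = 2 — none vanishes.
So the germ continues analytically to 2.


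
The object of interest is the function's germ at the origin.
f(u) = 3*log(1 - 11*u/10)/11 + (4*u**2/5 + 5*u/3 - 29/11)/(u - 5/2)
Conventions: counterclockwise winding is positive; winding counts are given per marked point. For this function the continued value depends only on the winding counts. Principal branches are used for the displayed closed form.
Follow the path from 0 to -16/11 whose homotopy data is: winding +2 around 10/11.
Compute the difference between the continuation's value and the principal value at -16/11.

The rational part is single-valued and drops out of the difference; each branch term changes only by its own monodromy.
(3/11)*log(1 - u/(10/11)): each positive loop around 10/11 adds 2*pi*i to the log, so winding +2 contributes (3/11)*(2)*2*pi*i = (12/11)*pi*i.
Summing the contributions at u = -16/11 gives (12/11)*pi*i.

Continued minus principal equals (12/11)*pi*i.


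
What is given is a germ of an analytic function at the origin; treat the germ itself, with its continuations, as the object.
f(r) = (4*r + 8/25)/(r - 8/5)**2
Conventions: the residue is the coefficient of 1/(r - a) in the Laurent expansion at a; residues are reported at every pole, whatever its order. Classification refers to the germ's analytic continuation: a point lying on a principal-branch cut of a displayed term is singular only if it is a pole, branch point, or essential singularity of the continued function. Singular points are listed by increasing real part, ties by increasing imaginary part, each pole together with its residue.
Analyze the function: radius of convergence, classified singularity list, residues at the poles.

Denominator factor (r - 8/5)^2: pole of order 2 at 8/5, modulus 8/5.
The radius of convergence is the smallest modulus among the singular points: 8/5.
At the order-2 pole 8/5 set g(r) = (r - (8/5))^2*f(r) = 4*r + 8/25.
Order-2 pole: residue = g'(a); g'(8/5) = 4, so the residue is 4.

Radius of convergence at 0: 8/5.
At 8/5: a pole of order 2; residue 4.


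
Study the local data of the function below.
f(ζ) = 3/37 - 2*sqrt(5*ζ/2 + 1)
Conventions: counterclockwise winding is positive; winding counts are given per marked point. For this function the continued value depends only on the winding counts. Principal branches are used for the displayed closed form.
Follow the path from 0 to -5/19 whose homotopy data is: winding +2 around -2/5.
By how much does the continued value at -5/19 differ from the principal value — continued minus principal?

Continued minus principal equals 0.

The rational part is single-valued and drops out of the difference; each branch term changes only by its own monodromy.
(-2)*sqrt(1 - ζ/(-2/5)): winding +2 is even, the square root returns to the same sheet, contribution 0.
Summing the contributions at ζ = -5/19 gives 0.


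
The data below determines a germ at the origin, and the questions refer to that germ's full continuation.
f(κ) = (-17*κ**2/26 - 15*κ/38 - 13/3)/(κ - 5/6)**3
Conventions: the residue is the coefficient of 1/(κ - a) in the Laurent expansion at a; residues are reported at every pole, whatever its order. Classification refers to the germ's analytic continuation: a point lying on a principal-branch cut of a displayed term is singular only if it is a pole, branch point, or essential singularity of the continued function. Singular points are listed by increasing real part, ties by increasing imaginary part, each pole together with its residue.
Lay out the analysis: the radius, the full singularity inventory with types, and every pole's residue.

Radius of convergence at 0: 5/6.
At 5/6: a pole of order 3; residue -17/26.

Denominator factor (κ - 5/6)^3: pole of order 3 at 5/6, modulus 5/6.
The radius of convergence is the smallest modulus among the singular points: 5/6.
At the order-3 pole 5/6 set g(κ) = (κ - (5/6))^3*f(κ) = -17*κ**2/26 - 15*κ/38 - 13/3.
Order-3 pole: residue = g''(a)/2; g''(5/6) = -17/13, so the residue is -17/26.


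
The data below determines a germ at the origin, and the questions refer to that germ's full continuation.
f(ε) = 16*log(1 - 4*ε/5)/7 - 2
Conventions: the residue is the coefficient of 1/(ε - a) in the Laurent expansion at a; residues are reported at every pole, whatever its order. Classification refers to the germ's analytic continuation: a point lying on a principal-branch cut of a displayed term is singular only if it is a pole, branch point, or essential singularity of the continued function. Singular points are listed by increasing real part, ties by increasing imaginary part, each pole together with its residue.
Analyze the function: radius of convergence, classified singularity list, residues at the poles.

Branch term (16/7)*log(1 - ε/(5/4)): its argument vanishes at ε = 5/4, a logarithmic branch point, modulus 5/4.
The radius of convergence is the smallest modulus among the singular points: 5/4.

Radius of convergence at 0: 5/4.
At 5/4: a logarithmic branch point.


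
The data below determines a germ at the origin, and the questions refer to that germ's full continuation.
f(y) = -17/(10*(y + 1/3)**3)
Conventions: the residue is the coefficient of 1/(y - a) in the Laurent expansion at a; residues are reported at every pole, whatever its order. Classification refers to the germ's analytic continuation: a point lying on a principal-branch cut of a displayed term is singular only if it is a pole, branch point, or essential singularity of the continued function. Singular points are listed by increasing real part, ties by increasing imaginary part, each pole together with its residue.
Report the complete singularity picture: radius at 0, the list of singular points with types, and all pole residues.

Denominator factor (y + 1/3)^3: pole of order 3 at -1/3, modulus 1/3.
The radius of convergence is the smallest modulus among the singular points: 1/3.
At the order-3 pole -1/3 set g(y) = (y - (-1/3))^3*f(y) = -17/10.
Order-3 pole: residue = g''(a)/2; g''(-1/3) = 0, so the residue is 0.

Radius of convergence at 0: 1/3.
At -1/3: a pole of order 3; residue 0.


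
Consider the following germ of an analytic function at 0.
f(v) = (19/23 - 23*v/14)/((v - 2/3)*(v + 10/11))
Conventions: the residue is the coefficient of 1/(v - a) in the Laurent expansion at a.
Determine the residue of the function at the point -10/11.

At the order-1 pole -10/11 set g(v) = (v - (-10/11))*f(v) = (19/23 - 23*v/14)/(v - 2/3).
Simple pole: residue = g(a) at a = -10/11, which is -237/161.

The residue is -237/161.


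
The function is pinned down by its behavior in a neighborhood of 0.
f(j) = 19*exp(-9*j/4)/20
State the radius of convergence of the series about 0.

The factor exp(-9*j/4) is entire and contributes no finite singular point.
The polynomial part has no poles.
No finite singular points: the Taylor series at 0 converges everywhere.

The radius of convergence is infinite.


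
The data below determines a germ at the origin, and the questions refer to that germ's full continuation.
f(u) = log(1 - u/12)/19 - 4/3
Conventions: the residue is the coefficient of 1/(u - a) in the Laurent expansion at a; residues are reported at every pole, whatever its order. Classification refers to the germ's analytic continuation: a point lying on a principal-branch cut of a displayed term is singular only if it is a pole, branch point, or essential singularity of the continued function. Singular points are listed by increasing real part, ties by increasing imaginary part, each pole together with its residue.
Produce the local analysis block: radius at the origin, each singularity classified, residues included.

Radius of convergence at 0: 12.
At 12: a logarithmic branch point.

Branch term (1/19)*log(1 - u/(12)): its argument vanishes at u = 12, a logarithmic branch point, modulus 12.
The radius of convergence is the smallest modulus among the singular points: 12.


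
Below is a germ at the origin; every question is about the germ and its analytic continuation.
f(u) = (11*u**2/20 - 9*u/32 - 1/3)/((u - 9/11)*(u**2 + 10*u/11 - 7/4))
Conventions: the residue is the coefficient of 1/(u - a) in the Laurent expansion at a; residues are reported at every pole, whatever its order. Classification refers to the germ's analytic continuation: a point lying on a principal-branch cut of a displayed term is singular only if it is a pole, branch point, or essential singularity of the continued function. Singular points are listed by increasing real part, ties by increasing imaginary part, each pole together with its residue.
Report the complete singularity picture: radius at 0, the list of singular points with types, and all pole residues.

Denominator factor (u**2 + 10*u/11 - 7/4): discriminant 947/121, real irrational roots -5/11 + (1/22)*sqrt(947) and -5/11 - (1/22)*sqrt(947); poles of order 1, moduli -5/11 + (1/22)*sqrt(947) and 5/11 + (1/22)*sqrt(947).
Denominator factor (u - 9/11): pole of order 1 at 9/11, modulus 9/11.
The radius of convergence is the smallest modulus among the singular points: 9/11.
The factor u**2 + 10*u/11 - 7/4 splits as (u - a)(u - a') with a = -5/11 - (1/22)*sqrt(947), a' = -5/11 + (1/22)*sqrt(947). At the order-1 pole a set g(u) = (u - a)*f(u) = [(11*u**2/20 - 9*u/32 - 1/3)/(u - 9/11)] / (u - a').
Simple pole: residue = g(a) at a = -5/11 - (1/22)*sqrt(947), which is -583/39120 + (705023/74093280)*sqrt(947).
At the order-1 pole 9/11 set g(u) = (u - (9/11))*f(u) = (11*u**2/20 - 9*u/32 - 1/3)/(u**2 + 10*u/11 - 7/4).
Simple pole: residue = g(a) at a = 9/11, which is 11341/19560.
The factor u**2 + 10*u/11 - 7/4 splits as (u - a)(u - a') with a = -5/11 + (1/22)*sqrt(947), a' = -5/11 - (1/22)*sqrt(947). At the order-1 pole a set g(u) = (u - a)*f(u) = [(11*u**2/20 - 9*u/32 - 1/3)/(u - 9/11)] / (u - a').
Simple pole: residue = g(a) at a = -5/11 + (1/22)*sqrt(947), which is -583/39120 - (705023/74093280)*sqrt(947).
List the singular points by increasing real part (a conjugate pair: the negative imaginary part first).

Radius of convergence at 0: 9/11.
At -5/11 - (1/22)*sqrt(947): a pole of order 1; residue -583/39120 + (705023/74093280)*sqrt(947).
At 9/11: a pole of order 1; residue 11341/19560.
At -5/11 + (1/22)*sqrt(947): a pole of order 1; residue -583/39120 - (705023/74093280)*sqrt(947).


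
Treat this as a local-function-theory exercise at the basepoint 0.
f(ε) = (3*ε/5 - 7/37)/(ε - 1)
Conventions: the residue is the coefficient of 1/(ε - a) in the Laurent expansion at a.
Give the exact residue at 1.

The residue is 76/185.

At the order-1 pole 1 set g(ε) = (ε - (1))*f(ε) = 3*ε/5 - 7/37.
Simple pole: residue = g(a) at a = 1, which is 76/185.


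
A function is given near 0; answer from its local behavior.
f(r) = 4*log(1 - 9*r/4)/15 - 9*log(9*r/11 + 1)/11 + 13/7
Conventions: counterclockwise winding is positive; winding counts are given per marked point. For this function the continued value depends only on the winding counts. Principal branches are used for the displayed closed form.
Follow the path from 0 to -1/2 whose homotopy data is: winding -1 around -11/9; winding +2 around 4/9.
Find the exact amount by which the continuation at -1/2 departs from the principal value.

The rational part is single-valued and drops out of the difference; each branch term changes only by its own monodromy.
(4/15)*log(1 - r/(4/9)): each positive loop around 4/9 adds 2*pi*i to the log, so winding +2 contributes (4/15)*(2)*2*pi*i = (16/15)*pi*i.
(-9/11)*log(1 - r/(-11/9)): each positive loop around -11/9 adds 2*pi*i to the log, so winding -1 contributes (-9/11)*(-1)*2*pi*i = (18/11)*pi*i.
Summing the contributions at r = -1/2 gives (446/165)*pi*i.

Continued minus principal equals (446/165)*pi*i.


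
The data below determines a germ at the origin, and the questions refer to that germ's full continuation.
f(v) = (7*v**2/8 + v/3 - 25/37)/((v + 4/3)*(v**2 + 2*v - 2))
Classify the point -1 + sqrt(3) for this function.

The point is a pole of order 1.

The denominator factor v**2 + 2*v - 2 vanishes at -1 + sqrt(3) and appears to the power 1; the numerator there equals 553/222 - (17/12)*sqrt(3), nonzero, and no other factor vanishes.
Hence a pole whose order is the multiplicity, 1.


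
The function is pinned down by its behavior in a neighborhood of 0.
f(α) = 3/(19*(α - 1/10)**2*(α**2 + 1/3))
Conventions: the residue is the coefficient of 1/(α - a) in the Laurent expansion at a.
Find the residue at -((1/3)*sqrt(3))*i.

The factor α**2 + 1/3 splits as (α - a)(α - a') with a = -((1/3)*sqrt(3))*i, a' = ((1/3)*sqrt(3))*i. At the order-1 pole a set g(α) = (α - a)*f(α) = [3/(19*(α - 1/10)**2)] / (α - a').
Simple pole: residue = g(a) at a = -((1/3)*sqrt(3))*i, which is (27000/201571) - ((43650/201571)*sqrt(3))*i.

The residue is (27000/201571) - ((43650/201571)*sqrt(3))*i.


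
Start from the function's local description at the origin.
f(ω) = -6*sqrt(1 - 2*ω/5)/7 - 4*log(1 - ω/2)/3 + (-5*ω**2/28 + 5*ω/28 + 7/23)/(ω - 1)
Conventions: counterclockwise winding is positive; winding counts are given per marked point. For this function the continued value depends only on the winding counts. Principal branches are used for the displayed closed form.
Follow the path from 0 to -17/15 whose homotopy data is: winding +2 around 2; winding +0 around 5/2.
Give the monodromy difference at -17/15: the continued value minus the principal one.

The rational part is single-valued and drops out of the difference; each branch term changes only by its own monodromy.
(-4/3)*log(1 - ω/(2)): each positive loop around 2 adds 2*pi*i to the log, so winding +2 contributes (-4/3)*(2)*2*pi*i = -(16/3)*pi*i.
(-6/7)*sqrt(1 - ω/(5/2)): winding +0 is even, the square root returns to the same sheet, contribution 0.
Summing the contributions at ω = -17/15 gives -(16/3)*pi*i.

Continued minus principal equals -(16/3)*pi*i.


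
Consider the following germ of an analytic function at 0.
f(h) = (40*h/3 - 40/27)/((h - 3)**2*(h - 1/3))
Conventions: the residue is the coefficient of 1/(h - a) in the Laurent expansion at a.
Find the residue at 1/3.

At the order-1 pole 1/3 set g(h) = (h - (1/3))*f(h) = (40*h/3 - 40/27)/(h - 3)**2.
Simple pole: residue = g(a) at a = 1/3, which is 5/12.

The residue is 5/12.


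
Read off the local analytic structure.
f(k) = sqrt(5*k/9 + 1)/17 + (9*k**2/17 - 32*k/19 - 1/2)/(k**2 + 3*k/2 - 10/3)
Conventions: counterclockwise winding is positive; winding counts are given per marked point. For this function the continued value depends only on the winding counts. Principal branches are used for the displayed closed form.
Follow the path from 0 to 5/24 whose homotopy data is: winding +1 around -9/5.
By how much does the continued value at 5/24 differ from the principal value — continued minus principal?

The rational part is single-valued and drops out of the difference; each branch term changes only by its own monodromy.
(1/17)*sqrt(1 - k/(-9/5)): winding +1 is odd, the square root flips sign, contributing -2*(1/17)*sqrt(1 - (5/24)/(-9/5)) = -2*(1/17)*sqrt(241/216) = -(1/306)*sqrt(1446).
Summing the contributions at k = 5/24 gives -(1/306)*sqrt(1446).

Continued minus principal equals -(1/306)*sqrt(1446).


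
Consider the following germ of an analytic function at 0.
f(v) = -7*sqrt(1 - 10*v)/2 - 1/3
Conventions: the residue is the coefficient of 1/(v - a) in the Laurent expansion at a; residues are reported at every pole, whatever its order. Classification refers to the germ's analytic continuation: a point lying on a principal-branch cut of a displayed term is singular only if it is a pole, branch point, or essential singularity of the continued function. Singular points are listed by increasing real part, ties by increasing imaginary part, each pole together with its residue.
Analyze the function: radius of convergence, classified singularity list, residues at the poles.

Branch term (-7/2)*sqrt(1 - v/(1/10)): its argument vanishes at v = 1/10, a square-root branch point, modulus 1/10.
The radius of convergence is the smallest modulus among the singular points: 1/10.

Radius of convergence at 0: 1/10.
At 1/10: an algebraic (square-root) branch point.


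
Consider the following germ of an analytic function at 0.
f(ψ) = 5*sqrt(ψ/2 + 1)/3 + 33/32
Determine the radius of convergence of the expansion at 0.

The radius of convergence is 2.

Branch term (5/3)*sqrt(1 - ψ/(-2)): its argument vanishes at ψ = -2, a square-root branch point, modulus 2.
The radius of convergence is the smallest modulus among the singular points: 2.


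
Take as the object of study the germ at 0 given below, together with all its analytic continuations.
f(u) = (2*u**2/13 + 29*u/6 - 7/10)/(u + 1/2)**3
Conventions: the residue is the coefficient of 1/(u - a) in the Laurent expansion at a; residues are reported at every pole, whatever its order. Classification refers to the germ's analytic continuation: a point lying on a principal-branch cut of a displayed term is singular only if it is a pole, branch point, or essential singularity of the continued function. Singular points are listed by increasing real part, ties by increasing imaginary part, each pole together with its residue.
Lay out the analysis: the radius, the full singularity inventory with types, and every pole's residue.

Denominator factor (u + 1/2)^3: pole of order 3 at -1/2, modulus 1/2.
The radius of convergence is the smallest modulus among the singular points: 1/2.
At the order-3 pole -1/2 set g(u) = (u - (-1/2))^3*f(u) = 2*u**2/13 + 29*u/6 - 7/10.
Order-3 pole: residue = g''(a)/2; g''(-1/2) = 4/13, so the residue is 2/13.

Radius of convergence at 0: 1/2.
At -1/2: a pole of order 3; residue 2/13.


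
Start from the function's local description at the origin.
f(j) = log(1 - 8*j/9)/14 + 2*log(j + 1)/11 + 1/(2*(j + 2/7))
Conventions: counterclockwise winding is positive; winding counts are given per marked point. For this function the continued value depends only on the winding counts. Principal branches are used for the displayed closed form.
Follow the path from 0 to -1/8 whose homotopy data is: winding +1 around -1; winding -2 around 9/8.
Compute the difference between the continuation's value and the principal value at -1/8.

Continued minus principal equals (6/77)*pi*i.

The rational part is single-valued and drops out of the difference; each branch term changes only by its own monodromy.
(1/14)*log(1 - j/(9/8)): each positive loop around 9/8 adds 2*pi*i to the log, so winding -2 contributes (1/14)*(-2)*2*pi*i = -(2/7)*pi*i.
(2/11)*log(1 - j/(-1)): each positive loop around -1 adds 2*pi*i to the log, so winding +1 contributes (2/11)*(1)*2*pi*i = (4/11)*pi*i.
Summing the contributions at j = -1/8 gives (6/77)*pi*i.


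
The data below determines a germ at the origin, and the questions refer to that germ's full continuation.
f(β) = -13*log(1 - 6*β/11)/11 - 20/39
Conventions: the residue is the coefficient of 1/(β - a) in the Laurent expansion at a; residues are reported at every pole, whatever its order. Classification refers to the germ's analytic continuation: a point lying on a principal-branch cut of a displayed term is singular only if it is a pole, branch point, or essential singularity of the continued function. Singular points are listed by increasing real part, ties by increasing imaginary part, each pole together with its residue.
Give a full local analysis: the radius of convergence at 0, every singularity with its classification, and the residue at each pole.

Branch term (-13/11)*log(1 - β/(11/6)): its argument vanishes at β = 11/6, a logarithmic branch point, modulus 11/6.
The radius of convergence is the smallest modulus among the singular points: 11/6.

Radius of convergence at 0: 11/6.
At 11/6: a logarithmic branch point.


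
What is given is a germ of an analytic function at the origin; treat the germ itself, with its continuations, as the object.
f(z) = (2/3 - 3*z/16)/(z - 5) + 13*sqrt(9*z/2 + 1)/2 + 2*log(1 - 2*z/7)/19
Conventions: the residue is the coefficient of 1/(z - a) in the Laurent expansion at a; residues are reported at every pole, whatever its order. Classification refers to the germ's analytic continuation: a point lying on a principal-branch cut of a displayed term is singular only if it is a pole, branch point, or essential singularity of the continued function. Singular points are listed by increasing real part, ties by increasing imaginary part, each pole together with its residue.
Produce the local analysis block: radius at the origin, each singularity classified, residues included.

Denominator factor (z - 5): pole of order 1 at 5, modulus 5.
Branch term (13/2)*sqrt(1 - z/(-2/9)): its argument vanishes at z = -2/9, a square-root branch point, modulus 2/9.
Branch term (2/19)*log(1 - z/(7/2)): its argument vanishes at z = 7/2, a logarithmic branch point, modulus 7/2.
The radius of convergence is the smallest modulus among the singular points: 2/9.
The branch terms are analytic at 5 and contribute nothing to the residue; only the rational part matters.
At the order-1 pole 5 set g(z) = (z - (5))*(rational part) = 2/3 - 3*z/16.
Simple pole: residue = g(a) at a = 5, which is -13/48.
List the singular points by increasing real part (a conjugate pair: the negative imaginary part first).

Radius of convergence at 0: 2/9.
At -2/9: an algebraic (square-root) branch point.
At 7/2: a logarithmic branch point.
At 5: a pole of order 1; residue -13/48.


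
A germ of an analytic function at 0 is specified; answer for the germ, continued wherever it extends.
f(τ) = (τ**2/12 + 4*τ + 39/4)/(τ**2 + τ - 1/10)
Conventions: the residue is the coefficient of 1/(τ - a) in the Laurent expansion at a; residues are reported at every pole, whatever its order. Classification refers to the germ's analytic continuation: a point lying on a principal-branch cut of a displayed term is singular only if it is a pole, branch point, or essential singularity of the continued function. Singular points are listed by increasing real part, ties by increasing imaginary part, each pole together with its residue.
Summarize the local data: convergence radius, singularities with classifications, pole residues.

Radius of convergence at 0: -1/2 + (1/10)*sqrt(35).
At -1/2 - (1/10)*sqrt(35): a pole of order 1; residue 47/24 - (39/35)*sqrt(35).
At -1/2 + (1/10)*sqrt(35): a pole of order 1; residue 47/24 + (39/35)*sqrt(35).

Denominator factor (τ**2 + τ - 1/10): discriminant 7/5, real irrational roots -1/2 + (1/10)*sqrt(35) and -1/2 - (1/10)*sqrt(35); poles of order 1, moduli -1/2 + (1/10)*sqrt(35) and 1/2 + (1/10)*sqrt(35).
The radius of convergence is the smallest modulus among the singular points: -1/2 + (1/10)*sqrt(35).
The factor τ**2 + τ - 1/10 splits as (τ - a)(τ - a') with a = -1/2 - (1/10)*sqrt(35), a' = -1/2 + (1/10)*sqrt(35). At the order-1 pole a set g(τ) = (τ - a)*f(τ) = [τ**2/12 + 4*τ + 39/4] / (τ - a').
Simple pole: residue = g(a) at a = -1/2 - (1/10)*sqrt(35), which is 47/24 - (39/35)*sqrt(35).
The factor τ**2 + τ - 1/10 splits as (τ - a)(τ - a') with a = -1/2 + (1/10)*sqrt(35), a' = -1/2 - (1/10)*sqrt(35). At the order-1 pole a set g(τ) = (τ - a)*f(τ) = [τ**2/12 + 4*τ + 39/4] / (τ - a').
Simple pole: residue = g(a) at a = -1/2 + (1/10)*sqrt(35), which is 47/24 + (39/35)*sqrt(35).
List the singular points by increasing real part (a conjugate pair: the negative imaginary part first).


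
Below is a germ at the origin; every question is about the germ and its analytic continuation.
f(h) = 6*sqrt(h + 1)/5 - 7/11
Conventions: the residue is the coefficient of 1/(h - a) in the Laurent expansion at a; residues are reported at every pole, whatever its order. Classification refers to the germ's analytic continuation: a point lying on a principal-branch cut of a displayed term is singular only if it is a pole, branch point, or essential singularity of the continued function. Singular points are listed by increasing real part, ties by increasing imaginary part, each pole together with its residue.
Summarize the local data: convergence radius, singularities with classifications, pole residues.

Branch term (6/5)*sqrt(1 - h/(-1)): its argument vanishes at h = -1, a square-root branch point, modulus 1.
The radius of convergence is the smallest modulus among the singular points: 1.

Radius of convergence at 0: 1.
At -1: an algebraic (square-root) branch point.


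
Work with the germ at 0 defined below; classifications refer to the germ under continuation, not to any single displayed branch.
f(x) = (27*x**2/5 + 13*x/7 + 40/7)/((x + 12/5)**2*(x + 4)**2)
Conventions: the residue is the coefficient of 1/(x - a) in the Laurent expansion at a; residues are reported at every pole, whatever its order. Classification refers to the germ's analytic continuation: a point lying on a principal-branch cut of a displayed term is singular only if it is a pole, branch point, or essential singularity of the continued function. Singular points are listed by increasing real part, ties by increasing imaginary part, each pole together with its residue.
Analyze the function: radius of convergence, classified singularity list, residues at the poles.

Denominator factor (x + 4)^2: pole of order 2 at -4, modulus 4.
Denominator factor (x + 12/5)^2: pole of order 2 at -12/5, modulus 12/5.
The radius of convergence is the smallest modulus among the singular points: 12/5.
At the order-2 pole -4 set g(x) = (x - (-4))^2*f(x) = (27*x**2/5 + 13*x/7 + 40/7)/(x + 12/5)**2.
Order-2 pole: residue = g'(a); g'(-4) = 5645/224, so the residue is 5645/224.
At the order-2 pole -12/5 set g(x) = (x - (-12/5))^2*f(x) = (27*x**2/5 + 13*x/7 + 40/7)/(x + 4)**2.
Order-2 pole: residue = g'(a); g'(-12/5) = -5645/224, so the residue is -5645/224.
List the singular points by increasing real part (a conjugate pair: the negative imaginary part first).

Radius of convergence at 0: 12/5.
At -4: a pole of order 2; residue 5645/224.
At -12/5: a pole of order 2; residue -5645/224.


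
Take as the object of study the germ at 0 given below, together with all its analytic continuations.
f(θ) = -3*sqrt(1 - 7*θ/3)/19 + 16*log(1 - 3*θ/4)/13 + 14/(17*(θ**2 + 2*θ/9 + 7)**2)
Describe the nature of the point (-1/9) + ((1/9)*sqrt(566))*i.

The denominator factor θ**2 + 2*θ/9 + 7 vanishes at (-1/9) + ((1/9)*sqrt(566))*i and appears to the power 2; the numerator there equals 14/17, nonzero, and no other factor vanishes.
The branch terms are analytic at this point.
Hence a pole whose order is the multiplicity, 2.

The point is a pole of order 2.


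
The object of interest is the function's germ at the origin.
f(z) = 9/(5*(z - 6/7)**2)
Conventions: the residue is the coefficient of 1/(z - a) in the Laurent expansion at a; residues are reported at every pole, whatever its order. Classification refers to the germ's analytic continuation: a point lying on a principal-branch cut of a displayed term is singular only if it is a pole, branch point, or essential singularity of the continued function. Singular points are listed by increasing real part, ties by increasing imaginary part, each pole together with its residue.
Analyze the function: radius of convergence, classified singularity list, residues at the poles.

Radius of convergence at 0: 6/7.
At 6/7: a pole of order 2; residue 0.

Denominator factor (z - 6/7)^2: pole of order 2 at 6/7, modulus 6/7.
The radius of convergence is the smallest modulus among the singular points: 6/7.
At the order-2 pole 6/7 set g(z) = (z - (6/7))^2*f(z) = 9/5.
Order-2 pole: residue = g'(a); g'(6/7) = 0, so the residue is 0.


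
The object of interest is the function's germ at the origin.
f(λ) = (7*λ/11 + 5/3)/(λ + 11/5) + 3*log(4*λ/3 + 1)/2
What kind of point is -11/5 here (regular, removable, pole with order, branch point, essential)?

The denominator factor λ + 11/5 vanishes at -11/5 and appears to the power 1; the numerator there equals 4/15, nonzero, and no other factor vanishes.
The branch terms are analytic at this point.
Hence a pole whose order is the multiplicity, 1.

The point is a pole of order 1.


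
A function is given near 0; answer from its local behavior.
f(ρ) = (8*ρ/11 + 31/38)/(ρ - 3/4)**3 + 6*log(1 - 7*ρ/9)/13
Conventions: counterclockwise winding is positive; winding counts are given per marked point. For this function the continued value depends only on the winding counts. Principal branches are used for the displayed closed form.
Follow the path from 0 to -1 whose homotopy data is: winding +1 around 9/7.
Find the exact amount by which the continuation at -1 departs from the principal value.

Continued minus principal equals (12/13)*pi*i.

The rational part is single-valued and drops out of the difference; each branch term changes only by its own monodromy.
(6/13)*log(1 - ρ/(9/7)): each positive loop around 9/7 adds 2*pi*i to the log, so winding +1 contributes (6/13)*(1)*2*pi*i = (12/13)*pi*i.
Summing the contributions at ρ = -1 gives (12/13)*pi*i.


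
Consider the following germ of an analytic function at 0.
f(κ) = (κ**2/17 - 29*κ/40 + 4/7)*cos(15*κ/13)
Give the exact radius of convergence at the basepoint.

The radius of convergence is infinite.

The factor cos(15*κ/13) is entire and contributes no finite singular point.
The polynomial part has no poles.
No finite singular points: the Taylor series at 0 converges everywhere.


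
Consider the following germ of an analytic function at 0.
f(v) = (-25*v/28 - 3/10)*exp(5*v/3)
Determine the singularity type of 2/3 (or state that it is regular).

The point is a regular point.

There is no denominator, hence no pole anywhere.
The factor exp(5*v/3) is entire.
So the germ continues analytically to 2/3.


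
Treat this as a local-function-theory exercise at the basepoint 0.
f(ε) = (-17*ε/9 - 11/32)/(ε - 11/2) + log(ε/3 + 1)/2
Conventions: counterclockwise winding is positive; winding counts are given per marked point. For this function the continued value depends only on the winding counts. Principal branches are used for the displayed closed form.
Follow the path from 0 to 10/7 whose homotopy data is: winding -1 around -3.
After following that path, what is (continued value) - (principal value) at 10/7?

The rational part is single-valued and drops out of the difference; each branch term changes only by its own monodromy.
(1/2)*log(1 - ε/(-3)): each positive loop around -3 adds 2*pi*i to the log, so winding -1 contributes (1/2)*(-1)*2*pi*i = -pi*i.
Summing the contributions at ε = 10/7 gives -pi*i.

Continued minus principal equals -pi*i.


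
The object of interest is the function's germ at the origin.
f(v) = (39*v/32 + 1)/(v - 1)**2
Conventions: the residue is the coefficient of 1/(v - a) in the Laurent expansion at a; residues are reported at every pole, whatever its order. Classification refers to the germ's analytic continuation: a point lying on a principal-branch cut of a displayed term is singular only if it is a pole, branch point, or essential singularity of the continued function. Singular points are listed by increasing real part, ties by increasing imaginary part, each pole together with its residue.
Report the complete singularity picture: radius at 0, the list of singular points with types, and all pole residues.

Radius of convergence at 0: 1.
At 1: a pole of order 2; residue 39/32.

Denominator factor (v - 1)^2: pole of order 2 at 1, modulus 1.
The radius of convergence is the smallest modulus among the singular points: 1.
At the order-2 pole 1 set g(v) = (v - (1))^2*f(v) = 39*v/32 + 1.
Order-2 pole: residue = g'(a); g'(1) = 39/32, so the residue is 39/32.


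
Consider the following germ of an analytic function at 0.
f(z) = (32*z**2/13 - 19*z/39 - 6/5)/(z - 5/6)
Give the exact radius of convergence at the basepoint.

Denominator factor (z - 5/6): pole of order 1 at 5/6, modulus 5/6.
The radius of convergence is the smallest modulus among the singular points: 5/6.

The radius of convergence is 5/6.


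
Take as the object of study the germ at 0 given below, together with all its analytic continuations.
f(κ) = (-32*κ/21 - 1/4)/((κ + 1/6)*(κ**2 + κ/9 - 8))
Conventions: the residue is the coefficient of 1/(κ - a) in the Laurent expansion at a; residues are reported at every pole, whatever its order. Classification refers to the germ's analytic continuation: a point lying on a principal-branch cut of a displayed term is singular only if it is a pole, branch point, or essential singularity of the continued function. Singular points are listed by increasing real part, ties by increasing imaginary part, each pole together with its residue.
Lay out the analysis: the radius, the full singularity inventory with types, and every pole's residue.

Radius of convergence at 0: 1/6.
At -1/18 - (1/18)*sqrt(2593): a pole of order 1; residue 3/12082 + (82851/15664313)*sqrt(2593).
At -1/6: a pole of order 1; residue -3/6041.
At -1/18 + (1/18)*sqrt(2593): a pole of order 1; residue 3/12082 - (82851/15664313)*sqrt(2593).

Denominator factor (κ + 1/6): pole of order 1 at -1/6, modulus 1/6.
Denominator factor (κ**2 + κ/9 - 8): discriminant 2593/81, real irrational roots -1/18 + (1/18)*sqrt(2593) and -1/18 - (1/18)*sqrt(2593); poles of order 1, moduli -1/18 + (1/18)*sqrt(2593) and 1/18 + (1/18)*sqrt(2593).
The radius of convergence is the smallest modulus among the singular points: 1/6.
The factor κ**2 + κ/9 - 8 splits as (κ - a)(κ - a') with a = -1/18 - (1/18)*sqrt(2593), a' = -1/18 + (1/18)*sqrt(2593). At the order-1 pole a set g(κ) = (κ - a)*f(κ) = [(-32*κ/21 - 1/4)/(κ + 1/6)] / (κ - a').
Simple pole: residue = g(a) at a = -1/18 - (1/18)*sqrt(2593), which is 3/12082 + (82851/15664313)*sqrt(2593).
At the order-1 pole -1/6 set g(κ) = (κ - (-1/6))*f(κ) = (-32*κ/21 - 1/4)/(κ**2 + κ/9 - 8).
Simple pole: residue = g(a) at a = -1/6, which is -3/6041.
The factor κ**2 + κ/9 - 8 splits as (κ - a)(κ - a') with a = -1/18 + (1/18)*sqrt(2593), a' = -1/18 - (1/18)*sqrt(2593). At the order-1 pole a set g(κ) = (κ - a)*f(κ) = [(-32*κ/21 - 1/4)/(κ + 1/6)] / (κ - a').
Simple pole: residue = g(a) at a = -1/18 + (1/18)*sqrt(2593), which is 3/12082 - (82851/15664313)*sqrt(2593).
List the singular points by increasing real part (a conjugate pair: the negative imaginary part first).


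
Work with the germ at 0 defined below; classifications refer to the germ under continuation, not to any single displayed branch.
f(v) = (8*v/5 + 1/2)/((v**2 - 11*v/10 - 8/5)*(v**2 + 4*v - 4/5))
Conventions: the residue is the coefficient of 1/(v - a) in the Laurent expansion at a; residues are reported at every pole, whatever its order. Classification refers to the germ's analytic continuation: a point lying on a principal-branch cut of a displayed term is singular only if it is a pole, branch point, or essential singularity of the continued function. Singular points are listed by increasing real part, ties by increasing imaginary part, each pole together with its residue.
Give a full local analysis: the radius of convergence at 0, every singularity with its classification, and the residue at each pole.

Denominator factor (v**2 + 4*v - 4/5): discriminant 96/5, real irrational roots -2 + (2/5)*sqrt(30) and -2 - (2/5)*sqrt(30); poles of order 1, moduli -2 + (2/5)*sqrt(30) and 2 + (2/5)*sqrt(30).
Denominator factor (v**2 - 11*v/10 - 8/5): discriminant 761/100, real irrational roots 11/20 + (1/20)*sqrt(761) and 11/20 - (1/20)*sqrt(761); poles of order 1, moduli 11/20 + (1/20)*sqrt(761) and -11/20 + (1/20)*sqrt(761).
The radius of convergence is the smallest modulus among the singular points: -2 + (2/5)*sqrt(30).
The factor v**2 + 4*v - 4/5 splits as (v - a)(v - a') with a = -2 - (2/5)*sqrt(30), a' = -2 + (2/5)*sqrt(30). At the order-1 pole a set g(v) = (v - a)*f(v) = [(8*v/5 + 1/2)/(v**2 - 11*v/10 - 8/5)] / (v - a').
Simple pole: residue = g(a) at a = -2 - (2/5)*sqrt(30), which is -635/36488 + (1149/72976)*sqrt(30).
The factor v**2 - 11*v/10 - 8/5 splits as (v - a)(v - a') with a = 11/20 - (1/20)*sqrt(761), a' = 11/20 + (1/20)*sqrt(761). At the order-1 pole a set g(v) = (v - a)*f(v) = [(8*v/5 + 1/2)/(v**2 + 4*v - 4/5)] / (v - a').
Simple pole: residue = g(a) at a = 11/20 - (1/20)*sqrt(761), which is 635/36488 - (105495/27767368)*sqrt(761).
The factor v**2 + 4*v - 4/5 splits as (v - a)(v - a') with a = -2 + (2/5)*sqrt(30), a' = -2 - (2/5)*sqrt(30). At the order-1 pole a set g(v) = (v - a)*f(v) = [(8*v/5 + 1/2)/(v**2 - 11*v/10 - 8/5)] / (v - a').
Simple pole: residue = g(a) at a = -2 + (2/5)*sqrt(30), which is -635/36488 - (1149/72976)*sqrt(30).
The factor v**2 - 11*v/10 - 8/5 splits as (v - a)(v - a') with a = 11/20 + (1/20)*sqrt(761), a' = 11/20 - (1/20)*sqrt(761). At the order-1 pole a set g(v) = (v - a)*f(v) = [(8*v/5 + 1/2)/(v**2 + 4*v - 4/5)] / (v - a').
Simple pole: residue = g(a) at a = 11/20 + (1/20)*sqrt(761), which is 635/36488 + (105495/27767368)*sqrt(761).
List the singular points by increasing real part (a conjugate pair: the negative imaginary part first).

Radius of convergence at 0: -2 + (2/5)*sqrt(30).
At -2 - (2/5)*sqrt(30): a pole of order 1; residue -635/36488 + (1149/72976)*sqrt(30).
At 11/20 - (1/20)*sqrt(761): a pole of order 1; residue 635/36488 - (105495/27767368)*sqrt(761).
At -2 + (2/5)*sqrt(30): a pole of order 1; residue -635/36488 - (1149/72976)*sqrt(30).
At 11/20 + (1/20)*sqrt(761): a pole of order 1; residue 635/36488 + (105495/27767368)*sqrt(761).


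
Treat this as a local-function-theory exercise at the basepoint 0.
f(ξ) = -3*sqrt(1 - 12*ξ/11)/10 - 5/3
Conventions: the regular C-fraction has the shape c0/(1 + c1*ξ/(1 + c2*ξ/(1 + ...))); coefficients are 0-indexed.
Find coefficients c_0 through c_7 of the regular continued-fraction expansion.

The regular C-fraction coefficients are [-59/30, 54/649, -21/59, -177/847, -285/847, -21/95, -339/1045, -285/1243].

Taylor coefficients (expand at 0): a_0 = -59/30, a_1 = 9/55, a_2 = 27/605, a_3 = 162/6655, a_4 = 243/14641, a_5 = 10206/805255, a_6 = 91854/8857805, a_7 = 78732/8857805.
c0 = a_0 = -59/30. Peel one level at a time: if S = 1 + c*ξ/S' with S'(0) = 1, then c is the ξ-coefficient of S and S' = c*ξ/(S - 1).
S_1 = c0/f = 1 + (54/649)*ξ + (1134/38291)*ξ^2 + ...; c1 = 54/649.
S_2 = c1*ξ/(S_1 - 1) = 1 + (-21/59)*ξ + (-9/121)*ξ^2 + ...; c2 = -21/59.
S_3 = c2*ξ/(S_2 - 1) = 1 + (-177/847)*ξ + (-50445/717409)*ξ^2 + ...; c3 = -177/847.
S_4 = c3*ξ/(S_3 - 1) = 1 + (-285/847)*ξ + (-9/121)*ξ^2 + ...; c4 = -285/847.
S_5 = c4*ξ/(S_4 - 1) = 1 + (-21/95)*ξ + (-7119/99275)*ξ^2 + ...; c5 = -21/95.
S_6 = c5*ξ/(S_5 - 1) = 1 + (-339/1045)*ξ + (-9/121)*ξ^2 + ...; c6 = -339/1045.
S_7 = c6*ξ/(S_6 - 1) = 1 + (-285/1243)*ξ + ...; c7 = -285/1243.
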